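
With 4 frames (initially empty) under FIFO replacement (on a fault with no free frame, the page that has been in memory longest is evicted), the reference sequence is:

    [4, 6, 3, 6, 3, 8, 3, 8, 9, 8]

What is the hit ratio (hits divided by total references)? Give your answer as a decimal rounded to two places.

4: fault, frames [4]
6: fault, frames [4, 6]
3: fault, frames [4, 6, 3]
6: hit
3: hit
8: fault, frames [4, 6, 3, 8]
3: hit
8: hit
9: fault, evict 4, frames [6, 3, 8, 9]
8: hit
Hits: 5 of 10 references → 5/10 = 0.5000.

0.50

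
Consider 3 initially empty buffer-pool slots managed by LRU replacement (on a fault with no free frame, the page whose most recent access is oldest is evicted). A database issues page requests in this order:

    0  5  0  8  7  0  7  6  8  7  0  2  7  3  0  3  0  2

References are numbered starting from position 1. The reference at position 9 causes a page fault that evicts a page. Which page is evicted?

0

pos 1: 0 → miss, frames (0)
pos 2: 5 → miss, frames (0 5)
pos 3: 0 → hit
pos 4: 8 → miss, frames (5 0 8)
pos 5: 7 → miss, evict 5, frames (0 8 7)
pos 6: 0 → hit
pos 7: 7 → hit
pos 8: 6 → miss, evict 8, frames (0 7 6)
pos 9: 8 → miss, evict 0, frames (7 6 8)
At position 9, page 0 is evicted.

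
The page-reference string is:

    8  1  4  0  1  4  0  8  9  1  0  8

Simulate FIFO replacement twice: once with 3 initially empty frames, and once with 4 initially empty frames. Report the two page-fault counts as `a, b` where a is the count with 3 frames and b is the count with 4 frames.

9, 6

3 frames: F F F F . . . F F F F F → 9 faults.
4 frames: F F F F . . . . F . . F → 6 faults.
6 < 9: adding a frame reduced faults, as is typical.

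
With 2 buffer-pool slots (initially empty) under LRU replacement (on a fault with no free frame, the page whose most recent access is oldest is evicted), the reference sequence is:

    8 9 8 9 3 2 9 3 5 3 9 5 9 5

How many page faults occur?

8 -> fault, frames (8)
9 -> fault, frames (8 9)
8 -> hit
9 -> hit
3 -> fault, evict 8, frames (9 3)
2 -> fault, evict 9, frames (3 2)
9 -> fault, evict 3, frames (2 9)
3 -> fault, evict 2, frames (9 3)
5 -> fault, evict 9, frames (3 5)
3 -> hit
9 -> fault, evict 5, frames (3 9)
5 -> fault, evict 3, frames (9 5)
9 -> hit
5 -> hit
Page faults: 9.

9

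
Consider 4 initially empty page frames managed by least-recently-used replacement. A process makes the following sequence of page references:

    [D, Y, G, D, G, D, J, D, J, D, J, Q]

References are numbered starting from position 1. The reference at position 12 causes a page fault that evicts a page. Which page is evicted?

Y

pos 1: D -> fault, frames (D)
pos 2: Y -> fault, frames (D Y)
pos 3: G -> fault, frames (D Y G)
pos 4: D -> hit
pos 5: G -> hit
pos 6: D -> hit
pos 7: J -> fault, frames (Y G D J)
pos 8: D -> hit
pos 9: J -> hit
pos 10: D -> hit
pos 11: J -> hit
pos 12: Q -> fault, evict Y, frames (G D J Q)
At position 12, page Y is evicted.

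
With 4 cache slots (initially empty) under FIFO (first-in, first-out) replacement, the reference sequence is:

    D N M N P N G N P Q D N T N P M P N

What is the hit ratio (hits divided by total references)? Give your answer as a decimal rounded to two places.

D -> miss, frames {D}
N -> miss, frames {D,N}
M -> miss, frames {D,N,M}
N -> hit
P -> miss, frames {D,N,M,P}
N -> hit
G -> miss, evict D, frames {N,M,P,G}
N -> hit
P -> hit
Q -> miss, evict N, frames {M,P,G,Q}
D -> miss, evict M, frames {P,G,Q,D}
N -> miss, evict P, frames {G,Q,D,N}
T -> miss, evict G, frames {Q,D,N,T}
N -> hit
P -> miss, evict Q, frames {D,N,T,P}
M -> miss, evict D, frames {N,T,P,M}
P -> hit
N -> hit
Hits: 7 of 18 references → 7/18 = 0.3889.

0.39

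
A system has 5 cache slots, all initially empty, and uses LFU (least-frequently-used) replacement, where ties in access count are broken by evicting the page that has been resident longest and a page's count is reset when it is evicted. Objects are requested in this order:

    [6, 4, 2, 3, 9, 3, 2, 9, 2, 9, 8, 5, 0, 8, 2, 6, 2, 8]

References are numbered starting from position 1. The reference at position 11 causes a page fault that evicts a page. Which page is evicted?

6

pos 1: 6 → miss, frames (6)
pos 2: 4 → miss, frames (6 4)
pos 3: 2 → miss, frames (6 4 2)
pos 4: 3 → miss, frames (6 4 2 3)
pos 5: 9 → miss, frames (6 4 2 3 9)
pos 6: 3 → hit
pos 7: 2 → hit
pos 8: 9 → hit
pos 9: 2 → hit
pos 10: 9 → hit
pos 11: 8 → miss, evict 6, frames (4 2 3 9 8)
At position 11, page 6 is evicted.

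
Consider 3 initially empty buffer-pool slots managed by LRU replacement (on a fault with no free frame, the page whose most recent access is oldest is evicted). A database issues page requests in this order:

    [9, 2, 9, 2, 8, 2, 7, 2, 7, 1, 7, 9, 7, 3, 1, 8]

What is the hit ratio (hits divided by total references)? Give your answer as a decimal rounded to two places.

0.44

9 -> fault, frames {9}
2 -> fault, frames {9,2}
9 -> hit
2 -> hit
8 -> fault, frames {9,2,8}
2 -> hit
7 -> fault, evict 9, frames {8,2,7}
2 -> hit
7 -> hit
1 -> fault, evict 8, frames {2,7,1}
7 -> hit
9 -> fault, evict 2, frames {1,7,9}
7 -> hit
3 -> fault, evict 1, frames {9,7,3}
1 -> fault, evict 9, frames {7,3,1}
8 -> fault, evict 7, frames {3,1,8}
Hits: 7 of 16 references → 7/16 = 0.4375.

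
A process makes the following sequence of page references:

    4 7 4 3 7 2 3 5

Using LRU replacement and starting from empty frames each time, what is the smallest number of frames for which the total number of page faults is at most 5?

3

f=1: 8 faults
f=2: 7 faults
f=3: 5 faults
f=4: 5 faults
f=5: 5 faults
Smallest f with faults ≤ 5 is 3.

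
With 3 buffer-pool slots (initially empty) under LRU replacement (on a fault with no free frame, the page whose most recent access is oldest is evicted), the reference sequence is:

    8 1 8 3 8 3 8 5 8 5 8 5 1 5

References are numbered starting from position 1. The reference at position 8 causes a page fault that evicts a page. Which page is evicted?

pos 1: 8 → fault, frames [8]
pos 2: 1 → fault, frames [8, 1]
pos 3: 8 → hit
pos 4: 3 → fault, frames [1, 8, 3]
pos 5: 8 → hit
pos 6: 3 → hit
pos 7: 8 → hit
pos 8: 5 → fault, evict 1, frames [3, 8, 5]
At position 8, page 1 is evicted.

1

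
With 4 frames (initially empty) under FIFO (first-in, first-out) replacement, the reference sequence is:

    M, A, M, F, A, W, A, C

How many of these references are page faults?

5

M: miss, frames (M)
A: miss, frames (M A)
M: hit
F: miss, frames (M A F)
A: hit
W: miss, frames (M A F W)
A: hit
C: miss, evict M, frames (A F W C)
Page faults: 5.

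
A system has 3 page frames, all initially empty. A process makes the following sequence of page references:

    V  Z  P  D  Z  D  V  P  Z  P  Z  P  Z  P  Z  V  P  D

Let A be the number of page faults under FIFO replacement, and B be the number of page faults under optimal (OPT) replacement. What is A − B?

2

Under FIFO: F F F F . . F . F F . . . . . . . F → 8 faults.
Under OPT: F F F F . . . F . . . . . . . . . F → 6 faults.
A − B = 8 − 6 = 2.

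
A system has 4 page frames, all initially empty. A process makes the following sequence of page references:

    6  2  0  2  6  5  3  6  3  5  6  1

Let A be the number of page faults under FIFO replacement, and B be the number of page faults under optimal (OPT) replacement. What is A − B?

Under FIFO: F F F . . F F F . . . F → 7 faults.
Under OPT: F F F . . F F . . . . F → 6 faults.
A − B = 7 − 6 = 1.

1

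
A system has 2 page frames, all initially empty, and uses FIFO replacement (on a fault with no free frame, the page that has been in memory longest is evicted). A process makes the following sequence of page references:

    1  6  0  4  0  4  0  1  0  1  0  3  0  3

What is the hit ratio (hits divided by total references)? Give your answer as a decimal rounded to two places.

0.50

1: miss, frames (1)
6: miss, frames (1 6)
0: miss, evict 1, frames (6 0)
4: miss, evict 6, frames (0 4)
0: hit
4: hit
0: hit
1: miss, evict 0, frames (4 1)
0: miss, evict 4, frames (1 0)
1: hit
0: hit
3: miss, evict 1, frames (0 3)
0: hit
3: hit
Hits: 7 of 14 references → 7/14 = 0.5000.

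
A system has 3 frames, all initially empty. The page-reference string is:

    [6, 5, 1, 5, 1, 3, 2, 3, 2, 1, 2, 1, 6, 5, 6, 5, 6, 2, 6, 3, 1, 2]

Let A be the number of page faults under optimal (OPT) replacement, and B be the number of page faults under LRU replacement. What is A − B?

-2

Under OPT: F F F . . F F . . . . . F F . . . . . F F . → 9 faults.
Under LRU: F F F . . F F . . . . . F F . . . F . F F F → 11 faults.
A − B = 9 − 11 = -2.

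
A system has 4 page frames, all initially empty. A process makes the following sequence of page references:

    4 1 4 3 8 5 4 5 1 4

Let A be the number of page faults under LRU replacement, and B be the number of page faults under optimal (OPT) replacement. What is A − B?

Under LRU: F F . F F F . . F . → 6 faults.
Under OPT: F F . F F F . . . . → 5 faults.
A − B = 6 − 5 = 1.

1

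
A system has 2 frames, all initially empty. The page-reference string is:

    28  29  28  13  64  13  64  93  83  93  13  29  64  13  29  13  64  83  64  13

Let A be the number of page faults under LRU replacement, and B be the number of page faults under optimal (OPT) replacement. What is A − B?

Under LRU: F F . F F . . F F . F F F F F . F F . F → 14 faults.
Under OPT: F F . F F . . F F . F F F . F . F F . F → 13 faults.
A − B = 14 − 13 = 1.

1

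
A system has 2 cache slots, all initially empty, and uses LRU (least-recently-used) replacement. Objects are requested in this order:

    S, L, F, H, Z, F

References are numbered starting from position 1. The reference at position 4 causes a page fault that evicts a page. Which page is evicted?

pos 1: S → miss, frames {S}
pos 2: L → miss, frames {S,L}
pos 3: F → miss, evict S, frames {L,F}
pos 4: H → miss, evict L, frames {F,H}
At position 4, page L is evicted.

L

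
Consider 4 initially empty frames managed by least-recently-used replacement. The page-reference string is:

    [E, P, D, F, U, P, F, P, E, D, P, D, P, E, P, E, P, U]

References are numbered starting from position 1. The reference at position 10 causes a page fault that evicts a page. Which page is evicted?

pos 1: E -> fault, frames [E]
pos 2: P -> fault, frames [E, P]
pos 3: D -> fault, frames [E, P, D]
pos 4: F -> fault, frames [E, P, D, F]
pos 5: U -> fault, evict E, frames [P, D, F, U]
pos 6: P -> hit
pos 7: F -> hit
pos 8: P -> hit
pos 9: E -> fault, evict D, frames [U, F, P, E]
pos 10: D -> fault, evict U, frames [F, P, E, D]
At position 10, page U is evicted.

U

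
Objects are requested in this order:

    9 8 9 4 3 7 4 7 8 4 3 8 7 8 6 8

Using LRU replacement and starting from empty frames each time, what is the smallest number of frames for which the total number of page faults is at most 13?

2

f=1: 16 faults
f=2: 12 faults
f=3: 9 faults
f=4: 7 faults
f=5: 6 faults
f=6: 6 faults
Smallest f with faults ≤ 13 is 2.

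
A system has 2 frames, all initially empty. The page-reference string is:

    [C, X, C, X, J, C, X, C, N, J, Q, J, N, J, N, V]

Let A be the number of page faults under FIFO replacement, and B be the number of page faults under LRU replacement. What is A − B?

1

Under FIFO: F F . . F F F . F F F . F F . F → 11 faults.
Under LRU: F F . . F F F . F F F . F . . F → 10 faults.
A − B = 11 − 10 = 1.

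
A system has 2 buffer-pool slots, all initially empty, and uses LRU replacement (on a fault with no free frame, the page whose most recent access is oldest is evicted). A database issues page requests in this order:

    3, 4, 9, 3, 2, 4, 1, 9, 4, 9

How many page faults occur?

3: miss, frames (3)
4: miss, frames (3 4)
9: miss, evict 3, frames (4 9)
3: miss, evict 4, frames (9 3)
2: miss, evict 9, frames (3 2)
4: miss, evict 3, frames (2 4)
1: miss, evict 2, frames (4 1)
9: miss, evict 4, frames (1 9)
4: miss, evict 1, frames (9 4)
9: hit
Page faults: 9.

9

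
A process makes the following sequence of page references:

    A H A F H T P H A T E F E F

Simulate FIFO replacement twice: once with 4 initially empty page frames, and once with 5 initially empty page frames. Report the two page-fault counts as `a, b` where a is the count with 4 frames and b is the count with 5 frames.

4 frames: F F . F . F F . F . F F . . → 8 faults.
5 frames: F F . F . F F . . . F . . . → 6 faults.
6 < 8: adding a frame reduced faults, as is typical.

8, 6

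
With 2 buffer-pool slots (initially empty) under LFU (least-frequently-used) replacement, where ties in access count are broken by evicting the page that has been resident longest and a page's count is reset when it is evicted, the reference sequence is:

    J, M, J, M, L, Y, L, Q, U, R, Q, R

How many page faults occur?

J -> miss, frames (J)
M -> miss, frames (J M)
J -> hit
M -> hit
L -> miss, evict J, frames (M L)
Y -> miss, evict L, frames (M Y)
L -> miss, evict Y, frames (M L)
Q -> miss, evict L, frames (M Q)
U -> miss, evict Q, frames (M U)
R -> miss, evict U, frames (M R)
Q -> miss, evict R, frames (M Q)
R -> miss, evict Q, frames (M R)
Page faults: 10.

10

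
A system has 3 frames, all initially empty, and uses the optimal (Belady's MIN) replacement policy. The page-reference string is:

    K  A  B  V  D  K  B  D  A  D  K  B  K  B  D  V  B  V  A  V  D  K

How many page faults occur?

10

K → miss, frames {K}
A → miss, frames {K,A}
B → miss, frames {K,A,B}
V → miss, evict A, frames {K,B,V}
D → miss, evict V, frames {K,B,D}
K → hit
B → hit
D → hit
A → miss, evict B, frames {K,D,A}
D → hit
K → hit
B → miss, evict A, frames {K,D,B}
K → hit
B → hit
D → hit
V → miss, evict K, frames {D,B,V}
B → hit
V → hit
A → miss, evict B, frames {D,V,A}
V → hit
D → hit
K → miss, evict A, frames {D,V,K}
Page faults: 10.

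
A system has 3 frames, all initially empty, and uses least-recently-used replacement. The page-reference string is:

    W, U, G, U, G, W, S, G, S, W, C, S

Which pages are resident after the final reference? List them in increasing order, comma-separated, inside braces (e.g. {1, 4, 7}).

{C, S, W}

W -> fault, frames (W)
U -> fault, frames (W U)
G -> fault, frames (W U G)
U -> hit
G -> hit
W -> hit
S -> fault, evict U, frames (G W S)
G -> hit
S -> hit
W -> hit
C -> fault, evict G, frames (S W C)
S -> hit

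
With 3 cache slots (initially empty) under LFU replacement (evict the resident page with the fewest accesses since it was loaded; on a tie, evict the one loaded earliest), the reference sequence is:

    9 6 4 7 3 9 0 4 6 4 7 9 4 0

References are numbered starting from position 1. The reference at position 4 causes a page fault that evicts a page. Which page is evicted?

pos 1: 9 → fault, frames [9]
pos 2: 6 → fault, frames [9, 6]
pos 3: 4 → fault, frames [9, 6, 4]
pos 4: 7 → fault, evict 9, frames [6, 4, 7]
At position 4, page 9 is evicted.

9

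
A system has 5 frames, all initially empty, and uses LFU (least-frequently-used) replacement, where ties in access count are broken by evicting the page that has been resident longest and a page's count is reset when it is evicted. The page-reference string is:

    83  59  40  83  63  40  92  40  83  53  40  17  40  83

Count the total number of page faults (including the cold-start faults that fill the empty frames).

7

83 → fault, frames [83]
59 → fault, frames [83, 59]
40 → fault, frames [83, 59, 40]
83 → hit
63 → fault, frames [83, 59, 40, 63]
40 → hit
92 → fault, frames [83, 59, 40, 63, 92]
40 → hit
83 → hit
53 → fault, evict 59, frames [83, 40, 63, 92, 53]
40 → hit
17 → fault, evict 63, frames [83, 40, 92, 53, 17]
40 → hit
83 → hit
Page faults: 7.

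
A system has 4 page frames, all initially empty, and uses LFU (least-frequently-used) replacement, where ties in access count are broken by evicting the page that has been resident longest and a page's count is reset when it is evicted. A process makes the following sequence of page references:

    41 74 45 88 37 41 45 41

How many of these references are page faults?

41 -> fault, frames {41}
74 -> fault, frames {41,74}
45 -> fault, frames {41,74,45}
88 -> fault, frames {41,74,45,88}
37 -> fault, evict 41, frames {74,45,88,37}
41 -> fault, evict 74, frames {45,88,37,41}
45 -> hit
41 -> hit
Page faults: 6.

6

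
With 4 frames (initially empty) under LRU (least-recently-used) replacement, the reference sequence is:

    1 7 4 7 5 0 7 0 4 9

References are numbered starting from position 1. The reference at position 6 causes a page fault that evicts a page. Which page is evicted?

pos 1: 1 -> miss, frames [1]
pos 2: 7 -> miss, frames [1, 7]
pos 3: 4 -> miss, frames [1, 7, 4]
pos 4: 7 -> hit
pos 5: 5 -> miss, frames [1, 4, 7, 5]
pos 6: 0 -> miss, evict 1, frames [4, 7, 5, 0]
At position 6, page 1 is evicted.

1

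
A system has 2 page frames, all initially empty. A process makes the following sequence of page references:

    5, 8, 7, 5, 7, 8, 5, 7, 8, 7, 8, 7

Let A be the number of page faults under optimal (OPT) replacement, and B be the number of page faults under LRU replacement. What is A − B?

Under OPT: F F F . . F . F . . . . → 5 faults.
Under LRU: F F F F . F F F F . . . → 8 faults.
A − B = 5 − 8 = -3.

-3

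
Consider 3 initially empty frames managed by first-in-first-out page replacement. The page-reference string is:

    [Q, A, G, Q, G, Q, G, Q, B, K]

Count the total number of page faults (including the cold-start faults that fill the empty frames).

Q → miss, frames [Q]
A → miss, frames [Q, A]
G → miss, frames [Q, A, G]
Q → hit
G → hit
Q → hit
G → hit
Q → hit
B → miss, evict Q, frames [A, G, B]
K → miss, evict A, frames [G, B, K]
Page faults: 5.

5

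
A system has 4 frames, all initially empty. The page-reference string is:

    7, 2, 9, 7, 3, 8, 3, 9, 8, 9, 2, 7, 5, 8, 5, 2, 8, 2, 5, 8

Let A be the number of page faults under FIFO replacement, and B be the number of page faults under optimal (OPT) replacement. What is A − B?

Under FIFO: F F F . F F . . . . . F F . . F . . . . → 8 faults.
Under OPT: F F F . F F . . . . . F F . . . . . . . → 7 faults.
A − B = 8 − 7 = 1.

1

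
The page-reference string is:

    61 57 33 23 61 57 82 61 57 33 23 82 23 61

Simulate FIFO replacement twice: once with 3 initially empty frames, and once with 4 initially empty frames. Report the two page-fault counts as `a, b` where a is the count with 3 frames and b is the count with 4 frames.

3 frames: F F F F F F F . . F F . . F → 10 faults.
4 frames: F F F F . . F F F F F F . F → 11 faults.
11 > 10: adding a frame increased faults — Belady's anomaly.

10, 11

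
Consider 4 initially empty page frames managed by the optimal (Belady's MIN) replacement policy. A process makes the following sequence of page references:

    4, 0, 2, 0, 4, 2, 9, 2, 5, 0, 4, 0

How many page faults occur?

5

4: miss, frames [4]
0: miss, frames [4, 0]
2: miss, frames [4, 0, 2]
0: hit
4: hit
2: hit
9: miss, frames [4, 0, 2, 9]
2: hit
5: miss, evict 9, frames [4, 0, 2, 5]
0: hit
4: hit
0: hit
Page faults: 5.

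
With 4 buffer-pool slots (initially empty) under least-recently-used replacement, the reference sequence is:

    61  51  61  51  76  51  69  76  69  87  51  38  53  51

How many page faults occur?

61: fault, frames {61}
51: fault, frames {61,51}
61: hit
51: hit
76: fault, frames {61,51,76}
51: hit
69: fault, frames {61,76,51,69}
76: hit
69: hit
87: fault, evict 61, frames {51,76,69,87}
51: hit
38: fault, evict 76, frames {69,87,51,38}
53: fault, evict 69, frames {87,51,38,53}
51: hit
Page faults: 7.

7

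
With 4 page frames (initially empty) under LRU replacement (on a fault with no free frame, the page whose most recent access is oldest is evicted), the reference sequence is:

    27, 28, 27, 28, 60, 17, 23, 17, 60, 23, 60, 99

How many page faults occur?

6

27: miss, frames [27]
28: miss, frames [27, 28]
27: hit
28: hit
60: miss, frames [27, 28, 60]
17: miss, frames [27, 28, 60, 17]
23: miss, evict 27, frames [28, 60, 17, 23]
17: hit
60: hit
23: hit
60: hit
99: miss, evict 28, frames [17, 23, 60, 99]
Page faults: 6.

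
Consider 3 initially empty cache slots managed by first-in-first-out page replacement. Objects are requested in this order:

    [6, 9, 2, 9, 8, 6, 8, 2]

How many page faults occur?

5

6 -> miss, frames {6}
9 -> miss, frames {6,9}
2 -> miss, frames {6,9,2}
9 -> hit
8 -> miss, evict 6, frames {9,2,8}
6 -> miss, evict 9, frames {2,8,6}
8 -> hit
2 -> hit
Page faults: 5.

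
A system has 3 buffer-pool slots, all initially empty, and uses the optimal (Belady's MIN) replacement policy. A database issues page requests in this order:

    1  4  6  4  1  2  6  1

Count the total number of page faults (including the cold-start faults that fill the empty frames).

4

1 -> miss, frames (1)
4 -> miss, frames (1 4)
6 -> miss, frames (1 4 6)
4 -> hit
1 -> hit
2 -> miss, evict 4, frames (1 6 2)
6 -> hit
1 -> hit
Page faults: 4.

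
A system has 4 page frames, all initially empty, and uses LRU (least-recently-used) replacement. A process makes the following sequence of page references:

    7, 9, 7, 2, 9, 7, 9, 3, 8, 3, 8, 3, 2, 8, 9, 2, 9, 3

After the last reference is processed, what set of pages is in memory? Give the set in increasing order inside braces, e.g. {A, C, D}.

7 → miss, frames {7}
9 → miss, frames {7,9}
7 → hit
2 → miss, frames {9,7,2}
9 → hit
7 → hit
9 → hit
3 → miss, frames {2,7,9,3}
8 → miss, evict 2, frames {7,9,3,8}
3 → hit
8 → hit
3 → hit
2 → miss, evict 7, frames {9,8,3,2}
8 → hit
9 → hit
2 → hit
9 → hit
3 → hit

{2, 3, 8, 9}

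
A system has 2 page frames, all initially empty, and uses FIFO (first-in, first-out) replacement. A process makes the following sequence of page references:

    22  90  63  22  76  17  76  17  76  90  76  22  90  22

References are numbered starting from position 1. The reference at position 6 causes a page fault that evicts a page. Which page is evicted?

22

pos 1: 22 -> miss, frames (22)
pos 2: 90 -> miss, frames (22 90)
pos 3: 63 -> miss, evict 22, frames (90 63)
pos 4: 22 -> miss, evict 90, frames (63 22)
pos 5: 76 -> miss, evict 63, frames (22 76)
pos 6: 17 -> miss, evict 22, frames (76 17)
At position 6, page 22 is evicted.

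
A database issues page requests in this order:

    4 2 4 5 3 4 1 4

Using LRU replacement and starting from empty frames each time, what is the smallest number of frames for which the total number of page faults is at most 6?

f=1: 8 faults
f=2: 6 faults
f=3: 5 faults
f=4: 5 faults
f=5: 5 faults
Smallest f with faults ≤ 6 is 2.

2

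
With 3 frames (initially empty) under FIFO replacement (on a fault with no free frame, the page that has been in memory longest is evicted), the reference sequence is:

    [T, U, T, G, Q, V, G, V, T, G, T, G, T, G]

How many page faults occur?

T -> fault, frames [T]
U -> fault, frames [T, U]
T -> hit
G -> fault, frames [T, U, G]
Q -> fault, evict T, frames [U, G, Q]
V -> fault, evict U, frames [G, Q, V]
G -> hit
V -> hit
T -> fault, evict G, frames [Q, V, T]
G -> fault, evict Q, frames [V, T, G]
T -> hit
G -> hit
T -> hit
G -> hit
Page faults: 7.

7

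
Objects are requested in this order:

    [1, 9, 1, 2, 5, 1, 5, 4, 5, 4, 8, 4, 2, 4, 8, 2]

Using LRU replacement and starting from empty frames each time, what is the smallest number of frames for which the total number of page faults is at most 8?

3

f=1: 16 faults
f=2: 10 faults
f=3: 7 faults
f=4: 7 faults
f=5: 6 faults
f=6: 6 faults
Smallest f with faults ≤ 8 is 3.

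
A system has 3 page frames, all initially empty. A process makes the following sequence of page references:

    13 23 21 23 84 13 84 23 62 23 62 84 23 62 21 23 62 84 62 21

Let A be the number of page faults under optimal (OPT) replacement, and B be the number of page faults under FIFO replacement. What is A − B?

Under OPT: F F F . F . . . F . . . . . F . . F . . → 7 faults.
Under FIFO: F F F . F F . F F . . F . . F F F F . F → 13 faults.
A − B = 7 − 13 = -6.

-6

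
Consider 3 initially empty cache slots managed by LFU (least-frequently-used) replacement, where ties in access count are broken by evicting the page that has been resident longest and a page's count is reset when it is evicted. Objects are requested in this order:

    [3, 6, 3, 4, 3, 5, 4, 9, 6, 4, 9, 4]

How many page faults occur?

7

3 -> miss, frames (3)
6 -> miss, frames (3 6)
3 -> hit
4 -> miss, frames (3 6 4)
3 -> hit
5 -> miss, evict 6, frames (3 4 5)
4 -> hit
9 -> miss, evict 5, frames (3 4 9)
6 -> miss, evict 9, frames (3 4 6)
4 -> hit
9 -> miss, evict 6, frames (3 4 9)
4 -> hit
Page faults: 7.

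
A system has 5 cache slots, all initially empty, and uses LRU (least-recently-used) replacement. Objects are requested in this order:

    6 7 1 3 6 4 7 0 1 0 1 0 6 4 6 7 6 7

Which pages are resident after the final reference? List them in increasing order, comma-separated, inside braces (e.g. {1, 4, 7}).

6 -> miss, frames (6)
7 -> miss, frames (6 7)
1 -> miss, frames (6 7 1)
3 -> miss, frames (6 7 1 3)
6 -> hit
4 -> miss, frames (7 1 3 6 4)
7 -> hit
0 -> miss, evict 1, frames (3 6 4 7 0)
1 -> miss, evict 3, frames (6 4 7 0 1)
0 -> hit
1 -> hit
0 -> hit
6 -> hit
4 -> hit
6 -> hit
7 -> hit
6 -> hit
7 -> hit

{0, 1, 4, 6, 7}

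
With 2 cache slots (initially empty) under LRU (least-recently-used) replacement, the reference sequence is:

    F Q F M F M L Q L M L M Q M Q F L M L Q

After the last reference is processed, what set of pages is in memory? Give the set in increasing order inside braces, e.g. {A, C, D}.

{L, Q}

F → miss, frames {F}
Q → miss, frames {F,Q}
F → hit
M → miss, evict Q, frames {F,M}
F → hit
M → hit
L → miss, evict F, frames {M,L}
Q → miss, evict M, frames {L,Q}
L → hit
M → miss, evict Q, frames {L,M}
L → hit
M → hit
Q → miss, evict L, frames {M,Q}
M → hit
Q → hit
F → miss, evict M, frames {Q,F}
L → miss, evict Q, frames {F,L}
M → miss, evict F, frames {L,M}
L → hit
Q → miss, evict M, frames {L,Q}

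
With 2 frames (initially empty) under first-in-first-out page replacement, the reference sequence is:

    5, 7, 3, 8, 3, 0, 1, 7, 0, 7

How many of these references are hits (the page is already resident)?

2

5 → fault, frames {5}
7 → fault, frames {5,7}
3 → fault, evict 5, frames {7,3}
8 → fault, evict 7, frames {3,8}
3 → hit
0 → fault, evict 3, frames {8,0}
1 → fault, evict 8, frames {0,1}
7 → fault, evict 0, frames {1,7}
0 → fault, evict 1, frames {7,0}
7 → hit
Hits: 2.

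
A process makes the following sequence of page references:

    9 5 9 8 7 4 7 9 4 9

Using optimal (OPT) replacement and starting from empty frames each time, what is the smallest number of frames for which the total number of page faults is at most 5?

3

f=1: 10 faults
f=2: 6 faults
f=3: 5 faults
f=4: 5 faults
f=5: 5 faults
Smallest f with faults ≤ 5 is 3.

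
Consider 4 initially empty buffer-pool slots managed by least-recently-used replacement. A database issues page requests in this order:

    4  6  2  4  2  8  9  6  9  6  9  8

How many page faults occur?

4 -> miss, frames {4}
6 -> miss, frames {4,6}
2 -> miss, frames {4,6,2}
4 -> hit
2 -> hit
8 -> miss, frames {6,4,2,8}
9 -> miss, evict 6, frames {4,2,8,9}
6 -> miss, evict 4, frames {2,8,9,6}
9 -> hit
6 -> hit
9 -> hit
8 -> hit
Page faults: 6.

6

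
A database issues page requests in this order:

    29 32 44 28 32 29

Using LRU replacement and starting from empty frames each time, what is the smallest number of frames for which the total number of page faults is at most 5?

3

f=1: 6 faults
f=2: 6 faults
f=3: 5 faults
f=4: 4 faults
Smallest f with faults ≤ 5 is 3.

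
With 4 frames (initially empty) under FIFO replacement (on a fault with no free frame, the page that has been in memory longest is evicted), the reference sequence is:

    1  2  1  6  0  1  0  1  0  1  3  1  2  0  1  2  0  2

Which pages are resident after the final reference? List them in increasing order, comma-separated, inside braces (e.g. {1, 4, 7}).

{0, 1, 2, 3}

1 -> miss, frames [1]
2 -> miss, frames [1, 2]
1 -> hit
6 -> miss, frames [1, 2, 6]
0 -> miss, frames [1, 2, 6, 0]
1 -> hit
0 -> hit
1 -> hit
0 -> hit
1 -> hit
3 -> miss, evict 1, frames [2, 6, 0, 3]
1 -> miss, evict 2, frames [6, 0, 3, 1]
2 -> miss, evict 6, frames [0, 3, 1, 2]
0 -> hit
1 -> hit
2 -> hit
0 -> hit
2 -> hit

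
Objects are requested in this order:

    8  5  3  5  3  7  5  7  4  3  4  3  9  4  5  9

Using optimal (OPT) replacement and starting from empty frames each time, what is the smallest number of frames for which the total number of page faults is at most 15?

f=1: 16 faults
f=2: 8 faults
f=3: 6 faults
f=4: 6 faults
f=5: 6 faults
f=6: 6 faults
Smallest f with faults ≤ 15 is 2.

2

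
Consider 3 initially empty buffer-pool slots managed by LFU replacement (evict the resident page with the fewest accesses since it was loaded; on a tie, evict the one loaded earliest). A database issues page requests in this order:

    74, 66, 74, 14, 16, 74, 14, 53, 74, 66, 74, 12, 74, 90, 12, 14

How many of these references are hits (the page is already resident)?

74 -> miss, frames {74}
66 -> miss, frames {74,66}
74 -> hit
14 -> miss, frames {74,66,14}
16 -> miss, evict 66, frames {74,14,16}
74 -> hit
14 -> hit
53 -> miss, evict 16, frames {74,14,53}
74 -> hit
66 -> miss, evict 53, frames {74,14,66}
74 -> hit
12 -> miss, evict 66, frames {74,14,12}
74 -> hit
90 -> miss, evict 12, frames {74,14,90}
12 -> miss, evict 90, frames {74,14,12}
14 -> hit
Hits: 7.

7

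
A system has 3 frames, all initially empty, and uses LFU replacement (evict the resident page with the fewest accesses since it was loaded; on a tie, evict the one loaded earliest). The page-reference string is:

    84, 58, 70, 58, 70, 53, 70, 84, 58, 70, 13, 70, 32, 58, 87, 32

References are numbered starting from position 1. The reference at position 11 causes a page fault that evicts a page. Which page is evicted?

pos 1: 84 -> miss, frames [84]
pos 2: 58 -> miss, frames [84, 58]
pos 3: 70 -> miss, frames [84, 58, 70]
pos 4: 58 -> hit
pos 5: 70 -> hit
pos 6: 53 -> miss, evict 84, frames [58, 70, 53]
pos 7: 70 -> hit
pos 8: 84 -> miss, evict 53, frames [58, 70, 84]
pos 9: 58 -> hit
pos 10: 70 -> hit
pos 11: 13 -> miss, evict 84, frames [58, 70, 13]
At position 11, page 84 is evicted.

84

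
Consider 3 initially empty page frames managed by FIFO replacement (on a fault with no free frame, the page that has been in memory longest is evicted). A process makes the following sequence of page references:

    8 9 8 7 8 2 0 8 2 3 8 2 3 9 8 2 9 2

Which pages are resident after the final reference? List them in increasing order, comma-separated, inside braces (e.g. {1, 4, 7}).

{2, 8, 9}

8 -> fault, frames [8]
9 -> fault, frames [8, 9]
8 -> hit
7 -> fault, frames [8, 9, 7]
8 -> hit
2 -> fault, evict 8, frames [9, 7, 2]
0 -> fault, evict 9, frames [7, 2, 0]
8 -> fault, evict 7, frames [2, 0, 8]
2 -> hit
3 -> fault, evict 2, frames [0, 8, 3]
8 -> hit
2 -> fault, evict 0, frames [8, 3, 2]
3 -> hit
9 -> fault, evict 8, frames [3, 2, 9]
8 -> fault, evict 3, frames [2, 9, 8]
2 -> hit
9 -> hit
2 -> hit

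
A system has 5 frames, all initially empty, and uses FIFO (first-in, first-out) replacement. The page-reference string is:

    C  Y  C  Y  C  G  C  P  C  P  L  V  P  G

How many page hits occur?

8

C → fault, frames [C]
Y → fault, frames [C, Y]
C → hit
Y → hit
C → hit
G → fault, frames [C, Y, G]
C → hit
P → fault, frames [C, Y, G, P]
C → hit
P → hit
L → fault, frames [C, Y, G, P, L]
V → fault, evict C, frames [Y, G, P, L, V]
P → hit
G → hit
Hits: 8.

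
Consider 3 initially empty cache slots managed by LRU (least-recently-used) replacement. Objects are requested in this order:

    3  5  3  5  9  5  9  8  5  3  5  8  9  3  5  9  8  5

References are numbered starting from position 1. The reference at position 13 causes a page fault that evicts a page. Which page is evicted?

3

pos 1: 3 -> fault, frames {3}
pos 2: 5 -> fault, frames {3,5}
pos 3: 3 -> hit
pos 4: 5 -> hit
pos 5: 9 -> fault, frames {3,5,9}
pos 6: 5 -> hit
pos 7: 9 -> hit
pos 8: 8 -> fault, evict 3, frames {5,9,8}
pos 9: 5 -> hit
pos 10: 3 -> fault, evict 9, frames {8,5,3}
pos 11: 5 -> hit
pos 12: 8 -> hit
pos 13: 9 -> fault, evict 3, frames {5,8,9}
At position 13, page 3 is evicted.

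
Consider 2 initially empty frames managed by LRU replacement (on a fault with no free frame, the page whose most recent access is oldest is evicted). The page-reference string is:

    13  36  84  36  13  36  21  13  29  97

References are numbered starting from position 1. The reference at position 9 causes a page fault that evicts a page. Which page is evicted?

pos 1: 13: fault, frames {13}
pos 2: 36: fault, frames {13,36}
pos 3: 84: fault, evict 13, frames {36,84}
pos 4: 36: hit
pos 5: 13: fault, evict 84, frames {36,13}
pos 6: 36: hit
pos 7: 21: fault, evict 13, frames {36,21}
pos 8: 13: fault, evict 36, frames {21,13}
pos 9: 29: fault, evict 21, frames {13,29}
At position 9, page 21 is evicted.

21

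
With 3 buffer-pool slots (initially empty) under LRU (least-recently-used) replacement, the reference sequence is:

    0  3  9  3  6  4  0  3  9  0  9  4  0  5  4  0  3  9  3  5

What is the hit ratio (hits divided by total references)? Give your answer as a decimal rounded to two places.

0 → fault, frames [0]
3 → fault, frames [0, 3]
9 → fault, frames [0, 3, 9]
3 → hit
6 → fault, evict 0, frames [9, 3, 6]
4 → fault, evict 9, frames [3, 6, 4]
0 → fault, evict 3, frames [6, 4, 0]
3 → fault, evict 6, frames [4, 0, 3]
9 → fault, evict 4, frames [0, 3, 9]
0 → hit
9 → hit
4 → fault, evict 3, frames [0, 9, 4]
0 → hit
5 → fault, evict 9, frames [4, 0, 5]
4 → hit
0 → hit
3 → fault, evict 5, frames [4, 0, 3]
9 → fault, evict 4, frames [0, 3, 9]
3 → hit
5 → fault, evict 0, frames [9, 3, 5]
Hits: 7 of 20 references → 7/20 = 0.3500.

0.35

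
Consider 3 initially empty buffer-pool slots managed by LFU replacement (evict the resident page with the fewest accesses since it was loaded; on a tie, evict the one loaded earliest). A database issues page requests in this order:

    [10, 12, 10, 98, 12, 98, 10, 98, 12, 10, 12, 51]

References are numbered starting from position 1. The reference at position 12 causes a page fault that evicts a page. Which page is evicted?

pos 1: 10 -> miss, frames [10]
pos 2: 12 -> miss, frames [10, 12]
pos 3: 10 -> hit
pos 4: 98 -> miss, frames [10, 12, 98]
pos 5: 12 -> hit
pos 6: 98 -> hit
pos 7: 10 -> hit
pos 8: 98 -> hit
pos 9: 12 -> hit
pos 10: 10 -> hit
pos 11: 12 -> hit
pos 12: 51 -> miss, evict 98, frames [10, 12, 51]
At position 12, page 98 is evicted.

98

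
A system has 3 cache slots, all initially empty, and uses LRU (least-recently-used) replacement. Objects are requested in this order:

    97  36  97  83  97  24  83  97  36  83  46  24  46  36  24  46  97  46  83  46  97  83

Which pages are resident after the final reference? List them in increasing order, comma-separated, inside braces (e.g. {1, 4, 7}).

{46, 83, 97}

97: fault, frames [97]
36: fault, frames [97, 36]
97: hit
83: fault, frames [36, 97, 83]
97: hit
24: fault, evict 36, frames [83, 97, 24]
83: hit
97: hit
36: fault, evict 24, frames [83, 97, 36]
83: hit
46: fault, evict 97, frames [36, 83, 46]
24: fault, evict 36, frames [83, 46, 24]
46: hit
36: fault, evict 83, frames [24, 46, 36]
24: hit
46: hit
97: fault, evict 36, frames [24, 46, 97]
46: hit
83: fault, evict 24, frames [97, 46, 83]
46: hit
97: hit
83: hit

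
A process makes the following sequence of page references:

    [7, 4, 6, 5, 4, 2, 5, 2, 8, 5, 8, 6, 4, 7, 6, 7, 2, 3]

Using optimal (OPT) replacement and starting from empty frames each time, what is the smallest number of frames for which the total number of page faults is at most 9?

f=1: 18 faults
f=2: 11 faults
f=3: 10 faults
f=4: 9 faults
f=5: 8 faults
f=6: 7 faults
f=7: 7 faults
Smallest f with faults ≤ 9 is 4.

4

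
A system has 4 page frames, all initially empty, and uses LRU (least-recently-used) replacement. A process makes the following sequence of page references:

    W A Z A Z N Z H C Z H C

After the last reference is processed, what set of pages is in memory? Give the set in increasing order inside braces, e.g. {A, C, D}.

{C, H, N, Z}

W -> fault, frames {W}
A -> fault, frames {W,A}
Z -> fault, frames {W,A,Z}
A -> hit
Z -> hit
N -> fault, frames {W,A,Z,N}
Z -> hit
H -> fault, evict W, frames {A,N,Z,H}
C -> fault, evict A, frames {N,Z,H,C}
Z -> hit
H -> hit
C -> hit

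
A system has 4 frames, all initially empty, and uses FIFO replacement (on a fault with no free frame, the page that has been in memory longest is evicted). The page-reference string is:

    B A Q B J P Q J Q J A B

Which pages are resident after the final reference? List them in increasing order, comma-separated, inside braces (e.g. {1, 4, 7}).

B: miss, frames (B)
A: miss, frames (B A)
Q: miss, frames (B A Q)
B: hit
J: miss, frames (B A Q J)
P: miss, evict B, frames (A Q J P)
Q: hit
J: hit
Q: hit
J: hit
A: hit
B: miss, evict A, frames (Q J P B)

{B, J, P, Q}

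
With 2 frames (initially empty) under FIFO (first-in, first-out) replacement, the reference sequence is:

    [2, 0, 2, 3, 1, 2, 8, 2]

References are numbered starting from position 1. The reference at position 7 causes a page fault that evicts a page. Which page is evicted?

1

pos 1: 2 -> miss, frames [2]
pos 2: 0 -> miss, frames [2, 0]
pos 3: 2 -> hit
pos 4: 3 -> miss, evict 2, frames [0, 3]
pos 5: 1 -> miss, evict 0, frames [3, 1]
pos 6: 2 -> miss, evict 3, frames [1, 2]
pos 7: 8 -> miss, evict 1, frames [2, 8]
At position 7, page 1 is evicted.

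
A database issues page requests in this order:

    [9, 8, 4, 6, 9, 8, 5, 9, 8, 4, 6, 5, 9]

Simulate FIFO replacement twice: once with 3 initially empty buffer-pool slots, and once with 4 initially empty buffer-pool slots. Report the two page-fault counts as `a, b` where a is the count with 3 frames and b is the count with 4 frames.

10, 11

3 frames: F F F F F F F . . F F . F → 10 faults.
4 frames: F F F F . . F F F F F F F → 11 faults.
11 > 10: adding a frame increased faults — Belady's anomaly.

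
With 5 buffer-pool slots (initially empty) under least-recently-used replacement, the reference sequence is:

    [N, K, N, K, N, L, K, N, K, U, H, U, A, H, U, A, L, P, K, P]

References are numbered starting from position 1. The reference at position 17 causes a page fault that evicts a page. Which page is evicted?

N

pos 1: N → miss, frames (N)
pos 2: K → miss, frames (N K)
pos 3: N → hit
pos 4: K → hit
pos 5: N → hit
pos 6: L → miss, frames (K N L)
pos 7: K → hit
pos 8: N → hit
pos 9: K → hit
pos 10: U → miss, frames (L N K U)
pos 11: H → miss, frames (L N K U H)
pos 12: U → hit
pos 13: A → miss, evict L, frames (N K H U A)
pos 14: H → hit
pos 15: U → hit
pos 16: A → hit
pos 17: L → miss, evict N, frames (K H U A L)
At position 17, page N is evicted.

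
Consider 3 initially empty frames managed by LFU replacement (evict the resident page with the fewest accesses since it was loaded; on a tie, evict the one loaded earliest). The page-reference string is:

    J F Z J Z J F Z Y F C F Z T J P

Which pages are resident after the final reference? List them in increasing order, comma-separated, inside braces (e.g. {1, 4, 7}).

{J, P, Z}

J: fault, frames {J}
F: fault, frames {J,F}
Z: fault, frames {J,F,Z}
J: hit
Z: hit
J: hit
F: hit
Z: hit
Y: fault, evict F, frames {J,Z,Y}
F: fault, evict Y, frames {J,Z,F}
C: fault, evict F, frames {J,Z,C}
F: fault, evict C, frames {J,Z,F}
Z: hit
T: fault, evict F, frames {J,Z,T}
J: hit
P: fault, evict T, frames {J,Z,P}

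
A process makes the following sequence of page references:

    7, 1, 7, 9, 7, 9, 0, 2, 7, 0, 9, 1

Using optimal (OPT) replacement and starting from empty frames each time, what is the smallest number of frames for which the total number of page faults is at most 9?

f=1: 12 faults
f=2: 8 faults
f=3: 7 faults
f=4: 6 faults
f=5: 5 faults
Smallest f with faults ≤ 9 is 2.

2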